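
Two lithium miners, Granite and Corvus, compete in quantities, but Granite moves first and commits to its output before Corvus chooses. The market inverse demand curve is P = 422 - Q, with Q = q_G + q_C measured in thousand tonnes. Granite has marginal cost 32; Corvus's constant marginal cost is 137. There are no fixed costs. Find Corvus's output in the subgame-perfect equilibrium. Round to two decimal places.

The follower Corvus best-responds to any q_G: π_C = (422 - Q)q_C - 137q_C.
∂π_C/∂q_C = 285 - q_G - 2q_C = 0 gives the reaction function q_C = (285 - q_G)/2.
Granite substitutes q_C(q_G) into its own profit: π_G = q_G(422 - q_G - (285 - q_G)/2) - 32q_G = (559/2 - (1/2)q_G)q_G - 32q_G.
Maximising: ∂π_G/∂q_G = 495/2 - q_G = 0, giving q_G = 495/2.
Then q_C = (285 - 495/2)/2 = 75/4.

18.75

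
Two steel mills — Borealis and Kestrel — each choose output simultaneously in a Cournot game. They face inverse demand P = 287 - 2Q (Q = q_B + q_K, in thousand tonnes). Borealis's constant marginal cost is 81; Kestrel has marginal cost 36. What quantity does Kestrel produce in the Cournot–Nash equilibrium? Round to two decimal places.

Borealis's profit: π_B = (287 - 2Q)q_B - (81q_B). Setting ∂π_B/∂q_B = 0: 206 - 4q_B - 2(q_K) = 0.
Kestrel's profit: π_K = (287 - 2Q)q_K - (36q_K). Setting ∂π_K/∂q_K = 0: 251 - 4q_K - 2(q_B) = 0.
So q_B = (206 - 2q_K)/4 and q_K = (251 - 2q_B)/4.
Solving the pair: q_B = 161/6, q_K = 148/3.

49.33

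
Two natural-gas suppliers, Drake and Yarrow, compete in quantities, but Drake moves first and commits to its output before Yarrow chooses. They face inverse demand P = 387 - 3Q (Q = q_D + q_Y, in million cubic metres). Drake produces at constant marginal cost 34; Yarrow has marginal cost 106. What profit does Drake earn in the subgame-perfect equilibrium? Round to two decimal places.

7526.04

Solve by backward induction. Given q_D, the follower Yarrow maximises π_Y = (387 - 3q_D - 3q_Y)q_Y - 106q_Y.
Follower FOC: 281 - 3q_D - 6q_Y = 0, so q_Y(q_D) = (281 - 3q_D)/6.
The leader anticipates this reaction. Substituting into P = 387 - 3Q gives P = 493/2 - (3/2)q_D, so π_D = (493/2 - (3/2)q_D)q_D - 34q_D.
Maximising: ∂π_D/∂q_D = 425/2 - 3q_D = 0, giving q_D = 425/6.
Then q_Y = (281 - 3·(425/6))/6 = 137/12.
Price P = 387 - 3·(329/4) = 561/4.
Drake's profit: (561/4 - 34)·(425/6) = 7526.0417.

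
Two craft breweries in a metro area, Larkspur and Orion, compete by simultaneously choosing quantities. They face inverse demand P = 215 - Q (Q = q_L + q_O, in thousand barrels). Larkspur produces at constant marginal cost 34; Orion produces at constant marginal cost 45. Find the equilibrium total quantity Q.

117

Larkspur's profit: π_L = (215 - Q)q_L - (34q_L). Setting ∂π_L/∂q_L = 0: 181 - 2q_L - (q_O) = 0.
Orion's first-order condition: 170 - 2q_O - (q_L) = 0.
So q_L = (181 - q_O)/2 and q_O = (170 - q_L)/2.
Substituting one into the other gives q_L = 64 and q_O = 53.
Total output Q = 64 + 53 = 117.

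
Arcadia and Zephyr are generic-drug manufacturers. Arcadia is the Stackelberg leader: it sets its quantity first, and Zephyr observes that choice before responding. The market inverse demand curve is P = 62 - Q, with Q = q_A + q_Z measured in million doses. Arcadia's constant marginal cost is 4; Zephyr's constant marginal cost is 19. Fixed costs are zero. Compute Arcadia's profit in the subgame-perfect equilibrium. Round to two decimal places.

666.13

Solve by backward induction. Given q_A, the follower Zephyr maximises π_Z = (62 - q_A - q_Z)q_Z - 19q_Z.
Setting the follower's marginal profit to zero, 43 - q_A - 2q_Z = 0, i.e. q_Z = (43 - q_A)/2.
The leader anticipates this reaction. Substituting into P = 62 - Q gives P = 81/2 - (1/2)q_A, so π_A = (81/2 - (1/2)q_A)q_A - 4q_A.
Leader FOC: 73/2 - q_A = 0, so q_A = 73/2.
Then q_Z = (43 - 73/2)/2 = 13/4.
Price P = 62 - 159/4 = 89/4.
Arcadia's profit: (89/4 - 4)·(73/2) = 666.1250.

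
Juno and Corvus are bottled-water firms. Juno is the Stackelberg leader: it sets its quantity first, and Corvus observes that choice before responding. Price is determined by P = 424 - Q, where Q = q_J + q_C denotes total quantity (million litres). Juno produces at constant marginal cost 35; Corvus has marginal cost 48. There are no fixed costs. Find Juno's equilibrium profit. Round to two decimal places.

20200.50

Solve by backward induction. Given q_J, the follower Corvus maximises π_C = (424 - q_J - q_C)q_C - 48q_C.
Follower FOC: 376 - q_J - 2q_C = 0, so q_C(q_J) = (376 - q_J)/2.
The leader anticipates this reaction. Substituting into P = 424 - Q gives P = 236 - (1/2)q_J, so π_J = (236 - (1/2)q_J)q_J - 35q_J.
Maximising: ∂π_J/∂q_J = 201 - q_J = 0, giving q_J = 201.
Then q_C = (376 - 201)/2 = 175/2.
Price P = 424 - 577/2 = 271/2.
Juno's profit: (271/2 - 35)·201 = 20200.5000.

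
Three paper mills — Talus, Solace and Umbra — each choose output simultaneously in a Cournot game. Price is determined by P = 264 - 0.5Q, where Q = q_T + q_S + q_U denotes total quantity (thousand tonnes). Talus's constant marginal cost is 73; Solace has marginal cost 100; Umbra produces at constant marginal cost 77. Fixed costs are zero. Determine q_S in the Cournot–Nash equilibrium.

Talus's profit: π_T = (264 - 0.5Q)q_T - (73q_T). Setting ∂π_T/∂q_T = 0: 191 - q_T - (1/2)(q_S + q_U) = 0.
Solace's profit: π_S = (264 - 0.5Q)q_S - (100q_S). Setting ∂π_S/∂q_S = 0: 164 - q_S - (1/2)(q_T + q_U) = 0.
Umbra's profit: π_U = (264 - 0.5Q)q_U - (77q_U). Setting ∂π_U/∂q_U = 0: 187 - q_U - (1/2)(q_T + q_S) = 0.
Summing all 3 equations gives 542 − 2Q = 0, hence Q = 271.
Back-substituting: q_T = (191 − 271/2)/(1/2) = 111, q_S = (164 − 271/2)/(1/2) = 57, q_U = (187 − 271/2)/(1/2) = 103.

57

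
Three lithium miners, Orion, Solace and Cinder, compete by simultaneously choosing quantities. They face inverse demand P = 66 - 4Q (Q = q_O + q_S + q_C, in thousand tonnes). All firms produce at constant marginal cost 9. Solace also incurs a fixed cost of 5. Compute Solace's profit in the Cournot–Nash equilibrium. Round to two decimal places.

45.77

Each firm earns π_i = (66 - 4Q)q_i - 9q_i.
Setting ∂π_i/∂q_i = 0 with rivals' quantities fixed: 57 - 8q_i - 4·Σ_{j≠i} q_j = 0.
With identical firms every q_j equals q_i, so Σ_{j≠i} q_j = 2q_i and 57 = 16q_i, giving q_i = 57/16.
Price P = 66 - 4·(171/16) = 93/4.
Solace's profit: (93/4 - 9)·(57/16) - 5 = 45.7656.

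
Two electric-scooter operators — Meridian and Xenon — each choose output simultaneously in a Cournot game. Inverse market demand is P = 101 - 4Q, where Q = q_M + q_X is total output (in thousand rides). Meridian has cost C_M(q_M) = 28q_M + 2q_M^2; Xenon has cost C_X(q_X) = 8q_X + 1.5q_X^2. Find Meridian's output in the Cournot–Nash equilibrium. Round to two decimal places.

3.72

Meridian's profit: π_M = (101 - 4Q)q_M - (28q_M + 2q_M²). Setting ∂π_M/∂q_M = 0: 73 - 12q_M - 4(q_X) = 0.
Xenon's first-order condition: 93 - 11q_X - 4(q_M) = 0.
So q_M = (73 - 4q_X)/12 and q_X = (93 - 4q_M)/11.
Solving the pair: q_M = 431/116, q_X = 206/29.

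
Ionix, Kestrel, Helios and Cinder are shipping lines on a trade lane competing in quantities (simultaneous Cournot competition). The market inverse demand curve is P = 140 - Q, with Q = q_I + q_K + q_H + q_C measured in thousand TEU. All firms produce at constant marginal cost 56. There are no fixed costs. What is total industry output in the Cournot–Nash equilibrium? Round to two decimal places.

67.20

A representative firm's profit is π_i = q_i(140 - Q) - 56q_i.
First-order condition (treating rivals' output as given): 84 - 2q_i - Σ_{j≠i} q_j = 0.
With identical firms every q_j equals q_i, so Σ_{j≠i} q_j = 3q_i and 84 = 5q_i, giving q_i = 84/5.
Total output Q = 84/5 + 84/5 + 84/5 + 84/5 = 336/5.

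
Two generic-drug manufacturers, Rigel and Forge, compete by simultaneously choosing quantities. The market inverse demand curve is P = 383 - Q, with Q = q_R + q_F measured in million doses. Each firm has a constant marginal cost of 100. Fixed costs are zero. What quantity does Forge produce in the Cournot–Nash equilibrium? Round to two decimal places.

Each firm earns π_i = (383 - Q)q_i - 100q_i.
First-order condition (treating rivals' output as given): 283 - 2q_i - q_j = 0.
By symmetry each firm produces the same amount; substituting q_j = q_i yields q_i = 283/3.

94.33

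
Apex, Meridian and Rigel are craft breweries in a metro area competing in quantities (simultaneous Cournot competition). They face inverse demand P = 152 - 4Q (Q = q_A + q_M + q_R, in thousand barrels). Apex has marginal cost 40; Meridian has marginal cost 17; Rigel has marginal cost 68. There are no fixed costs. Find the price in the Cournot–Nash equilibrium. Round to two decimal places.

69.25

Apex's profit: π_A = (152 - 4Q)q_A - (40q_A). Setting ∂π_A/∂q_A = 0: 112 - 8q_A - 4(q_M + q_R) = 0.
Meridian's profit: π_M = (152 - 4Q)q_M - (17q_M). Setting ∂π_M/∂q_M = 0: 135 - 8q_M - 4(q_A + q_R) = 0.
Rigel's first-order condition: 84 - 8q_R - 4(q_A + q_M) = 0.
Adding the 3 conditions: 331 − 8Q − 8Q = 0, i.e. Q = 331/16.
Back-substituting: q_A = (112 − 331/4)/4 = 117/16, q_M = (135 − 331/4)/4 = 209/16, q_R = (84 − 331/4)/4 = 5/16.
Total output Q = 331/16, so price P = 152 - 4·(331/16) = 277/4.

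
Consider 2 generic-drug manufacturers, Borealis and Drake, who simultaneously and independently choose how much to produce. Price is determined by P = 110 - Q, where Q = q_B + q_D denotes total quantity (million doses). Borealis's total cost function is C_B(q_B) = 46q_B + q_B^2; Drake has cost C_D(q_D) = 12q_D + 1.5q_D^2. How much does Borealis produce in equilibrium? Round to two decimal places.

Borealis's profit: π_B = (110 - Q)q_B - (46q_B + q_B²). Setting ∂π_B/∂q_B = 0: 64 - 4q_B - (q_D) = 0.
Drake's first-order condition: 98 - 5q_D - (q_B) = 0.
Best responses: q_B = (64 - q_D)/4, q_D = (98 - q_B)/5.
Substituting one into the other gives q_B = 222/19 and q_D = 328/19.

11.68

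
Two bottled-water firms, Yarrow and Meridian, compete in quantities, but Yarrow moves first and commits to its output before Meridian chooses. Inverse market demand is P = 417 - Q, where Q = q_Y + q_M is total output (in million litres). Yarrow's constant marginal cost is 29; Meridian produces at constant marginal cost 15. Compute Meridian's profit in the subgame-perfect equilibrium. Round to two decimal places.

The follower Meridian best-responds to any q_Y: π_M = (417 - Q)q_M - 15q_M.
∂π_M/∂q_M = 402 - q_Y - 2q_M = 0 gives the reaction function q_M = (402 - q_Y)/2.
The leader anticipates this reaction. Substituting into P = 417 - Q gives P = 216 - (1/2)q_Y, so π_Y = (216 - (1/2)q_Y)q_Y - 29q_Y.
Maximising: ∂π_Y/∂q_Y = 187 - q_Y = 0, giving q_Y = 187.
Then q_M = (402 - 187)/2 = 215/2.
Price P = 417 - 589/2 = 245/2.
Meridian's profit: (245/2 - 15)·(215/2) = 11556.2500.

11556.25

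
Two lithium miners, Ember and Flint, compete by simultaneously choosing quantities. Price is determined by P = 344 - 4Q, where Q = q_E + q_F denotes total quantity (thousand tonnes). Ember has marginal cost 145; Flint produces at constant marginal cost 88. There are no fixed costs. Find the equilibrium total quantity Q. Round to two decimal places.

Ember's profit: π_E = (344 - 4Q)q_E - (145q_E). Setting ∂π_E/∂q_E = 0: 199 - 8q_E - 4(q_F) = 0.
Flint's first-order condition: 256 - 8q_F - 4(q_E) = 0.
So q_E = (199 - 4q_F)/8 and q_F = (256 - 4q_E)/8.
Solving the pair: q_E = 71/6, q_F = 313/12.
Total output Q = 71/6 + 313/12 = 455/12.

37.92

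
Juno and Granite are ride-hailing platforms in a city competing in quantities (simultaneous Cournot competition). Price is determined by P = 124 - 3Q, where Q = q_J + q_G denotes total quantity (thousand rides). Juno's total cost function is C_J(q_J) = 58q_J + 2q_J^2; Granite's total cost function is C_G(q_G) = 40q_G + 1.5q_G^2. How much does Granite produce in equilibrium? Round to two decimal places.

Juno's profit: π_J = (124 - 3Q)q_J - (58q_J + 2q_J²). Setting ∂π_J/∂q_J = 0: 66 - 10q_J - 3(q_G) = 0.
Granite's profit: π_G = (124 - 3Q)q_G - (40q_G + (3/2)q_G²). Setting ∂π_G/∂q_G = 0: 84 - 9q_G - 3(q_J) = 0.
Best responses: q_J = (66 - 3q_G)/10, q_G = (84 - 3q_J)/9.
Substituting one into the other gives q_J = 38/9 and q_G = 214/27.

7.93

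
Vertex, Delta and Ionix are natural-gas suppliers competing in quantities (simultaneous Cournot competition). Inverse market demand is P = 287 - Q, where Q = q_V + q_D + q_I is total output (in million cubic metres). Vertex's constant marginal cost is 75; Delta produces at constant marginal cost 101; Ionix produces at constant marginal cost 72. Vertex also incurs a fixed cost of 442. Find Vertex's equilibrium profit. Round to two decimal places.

Vertex's profit: π_V = (287 - Q)q_V - (75q_V). Setting ∂π_V/∂q_V = 0: 212 - 2q_V - (q_D + q_I) = 0.
Delta's profit: π_D = (287 - Q)q_D - (101q_D). Setting ∂π_D/∂q_D = 0: 186 - 2q_D - (q_V + q_I) = 0.
Ionix's first-order condition: 215 - 2q_I - (q_V + q_D) = 0.
Adding the 3 conditions: 613 − 2Q − 2Q = 0, i.e. Q = 613/4.
Back-substituting: q_V = (212 − 613/4) = 235/4, q_D = (186 − 613/4) = 131/4, q_I = (215 − 613/4) = 247/4.
Price P = 287 - 613/4 = 535/4.
Vertex's profit: (535/4 - 75)·(235/4) - 442 = 3009.5625.

3009.56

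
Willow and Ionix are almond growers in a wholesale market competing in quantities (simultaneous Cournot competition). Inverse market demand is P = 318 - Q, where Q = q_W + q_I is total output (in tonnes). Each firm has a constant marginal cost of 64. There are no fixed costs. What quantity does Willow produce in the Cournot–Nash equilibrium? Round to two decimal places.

Each firm earns π_i = (318 - Q)q_i - 64q_i.
Setting ∂π_i/∂q_i = 0 with rivals' quantities fixed: 254 - 2q_i - q_j = 0.
With identical firms every q_j equals q_i, so q_j = q_i and 254 = 3q_i, giving q_i = 254/3.

84.67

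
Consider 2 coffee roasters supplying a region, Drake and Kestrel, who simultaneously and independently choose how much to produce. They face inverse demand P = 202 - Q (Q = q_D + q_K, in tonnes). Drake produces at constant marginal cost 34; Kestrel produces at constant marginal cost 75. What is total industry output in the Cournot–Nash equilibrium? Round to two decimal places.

98.33

Drake's profit: π_D = (202 - Q)q_D - (34q_D). Setting ∂π_D/∂q_D = 0: 168 - 2q_D - (q_K) = 0.
Kestrel's first-order condition: 127 - 2q_K - (q_D) = 0.
Best responses: q_D = (168 - q_K)/2, q_K = (127 - q_D)/2.
Substituting one into the other gives q_D = 209/3 and q_K = 86/3.
Total output Q = 209/3 + 86/3 = 295/3.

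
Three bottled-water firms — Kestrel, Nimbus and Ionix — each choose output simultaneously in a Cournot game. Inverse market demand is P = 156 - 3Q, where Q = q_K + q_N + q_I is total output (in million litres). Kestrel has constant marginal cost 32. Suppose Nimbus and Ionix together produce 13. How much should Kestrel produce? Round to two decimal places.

With rivals' combined output fixed at 13, Kestrel's profit is π_K = (156 - 3·13 - 3q_K)q_K - (32q_K) = (117 - 3q_K)q_K - (32q_K).
∂π_K/∂q_K = 85 - 6q_K = 0, so q_K = 85/6.

14.17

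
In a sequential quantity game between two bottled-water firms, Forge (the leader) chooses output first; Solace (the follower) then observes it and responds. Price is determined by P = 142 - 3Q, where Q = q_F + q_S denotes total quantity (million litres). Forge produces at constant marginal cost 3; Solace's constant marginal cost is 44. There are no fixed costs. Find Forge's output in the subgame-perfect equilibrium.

30

The follower Solace best-responds to any q_F: π_S = (142 - 3Q)q_S - 44q_S.
Follower FOC: 98 - 3q_F - 6q_S = 0, so q_S(q_F) = (98 - 3q_F)/6.
The leader anticipates this reaction. Substituting into P = 142 - 3Q gives P = 93 - (3/2)q_F, so π_F = (93 - (3/2)q_F)q_F - 3q_F.
Leader FOC: 90 - 3q_F = 0, so q_F = 30.
Then q_S = (98 - 3·30)/6 = 4/3.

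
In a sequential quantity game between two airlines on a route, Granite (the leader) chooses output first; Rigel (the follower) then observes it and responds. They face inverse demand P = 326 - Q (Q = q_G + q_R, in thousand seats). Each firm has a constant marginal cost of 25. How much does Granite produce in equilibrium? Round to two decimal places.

Solve by backward induction. Given q_G, the follower Rigel maximises π_R = (326 - q_G - q_R)q_R - 25q_R.
∂π_R/∂q_R = 301 - q_G - 2q_R = 0 gives the reaction function q_R = (301 - q_G)/2.
The leader anticipates this reaction. Substituting into P = 326 - Q gives P = 351/2 - (1/2)q_G, so π_G = (351/2 - (1/2)q_G)q_G - 25q_G.
The leader's first-order condition 301/2 - q_G = 0 yields q_G = 301/2.
Then q_R = (301 - 301/2)/2 = 301/4.

150.50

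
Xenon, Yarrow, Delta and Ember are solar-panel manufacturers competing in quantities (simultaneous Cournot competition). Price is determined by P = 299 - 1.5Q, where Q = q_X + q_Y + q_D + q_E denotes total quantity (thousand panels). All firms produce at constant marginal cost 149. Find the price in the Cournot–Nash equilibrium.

Each firm earns π_i = (299 - 1.5Q)q_i - 149q_i.
Setting ∂π_i/∂q_i = 0 with rivals' quantities fixed: 150 - 3q_i - (3/2)·Σ_{j≠i} q_j = 0.
By symmetry each firm produces the same amount; substituting Σ_{j≠i} q_j = 3q_i yields q_i = 150/(15/2) = 20.
Total output Q = 80, so price P = 299 - (3/2)·80 = 179.

179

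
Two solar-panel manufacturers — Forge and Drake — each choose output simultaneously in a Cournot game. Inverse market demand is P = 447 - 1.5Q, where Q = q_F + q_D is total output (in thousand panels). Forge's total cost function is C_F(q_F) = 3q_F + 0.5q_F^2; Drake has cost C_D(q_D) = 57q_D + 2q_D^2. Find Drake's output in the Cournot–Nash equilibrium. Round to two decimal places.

34.72

Forge's profit: π_F = (447 - 1.5Q)q_F - (3q_F + (1/2)q_F²). Setting ∂π_F/∂q_F = 0: 444 - 4q_F - (3/2)(q_D) = 0.
Drake's profit: π_D = (447 - 1.5Q)q_D - (57q_D + 2q_D²). Setting ∂π_D/∂q_D = 0: 390 - 7q_D - (3/2)(q_F) = 0.
Best responses: q_F = (444 - (3/2)q_D)/4, q_D = (390 - (3/2)q_F)/7.
Substituting one into the other gives q_F = 97.9806 and q_D = 34.7184.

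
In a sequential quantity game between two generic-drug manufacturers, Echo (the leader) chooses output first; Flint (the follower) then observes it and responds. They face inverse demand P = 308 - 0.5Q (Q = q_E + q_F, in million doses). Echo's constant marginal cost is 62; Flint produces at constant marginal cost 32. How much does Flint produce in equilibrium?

Solve by backward induction. Given q_E, the follower Flint maximises π_F = (308 - (1/2)q_E - (1/2)q_F)q_F - 32q_F.
Follower FOC: 276 - (1/2)q_E - q_F = 0, so q_F(q_E) = (276 - (1/2)q_E).
Echo substitutes q_F(q_E) into its own profit: π_E = q_E(308 - (1/2)q_E - (276 - (1/2)q_E)/2) - 62q_E = (170 - (1/4)q_E)q_E - 62q_E.
The leader's first-order condition 108 - (1/2)q_E = 0 yields q_E = 216.
Then q_F = (276 - (1/2)·216) = 168.

168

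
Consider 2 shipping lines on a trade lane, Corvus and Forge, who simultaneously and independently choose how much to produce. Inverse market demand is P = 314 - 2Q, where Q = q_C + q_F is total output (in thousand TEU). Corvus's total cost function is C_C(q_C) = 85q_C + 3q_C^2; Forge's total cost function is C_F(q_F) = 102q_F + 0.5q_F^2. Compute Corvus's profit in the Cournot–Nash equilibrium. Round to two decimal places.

Corvus's profit: π_C = (314 - 2Q)q_C - (85q_C + 3q_C²). Setting ∂π_C/∂q_C = 0: 229 - 10q_C - 2(q_F) = 0.
Forge's first-order condition: 212 - 5q_F - 2(q_C) = 0.
Rearranging gives the reaction functions q_C = (229 - 2q_F)/10 and q_F = (212 - 2q_C)/5.
Substituting one into the other gives q_C = 721/46 and q_F = 831/23.
Price P = 314 - 2·51.8043 = 210.3913.
Corvus's profit: 210.3913·(721/46) - 85·(721/46) - 3(721/46)² = 1228.3578.

1228.36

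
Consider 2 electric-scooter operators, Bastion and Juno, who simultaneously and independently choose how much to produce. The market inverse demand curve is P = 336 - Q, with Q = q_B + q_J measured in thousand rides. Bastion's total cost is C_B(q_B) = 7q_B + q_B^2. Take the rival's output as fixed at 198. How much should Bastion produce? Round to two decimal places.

32.75

With the rival's output fixed at 198, Bastion's profit is π_B = (336 - 198 - q_B)q_B - (7q_B + q_B²) = (138 - q_B)q_B - (7q_B + q_B²).
∂π_B/∂q_B = 131 - 4q_B = 0, so q_B = 131/4.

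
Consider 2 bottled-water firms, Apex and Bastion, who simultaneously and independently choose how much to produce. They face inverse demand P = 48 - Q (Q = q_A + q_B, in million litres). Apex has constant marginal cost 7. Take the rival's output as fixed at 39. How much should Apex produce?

With the rival's output fixed at 39, Apex's profit is π_A = (48 - 39 - q_A)q_A - (7q_A) = (9 - q_A)q_A - (7q_A).
∂π_A/∂q_A = 2 - 2q_A = 0, so q_A = 1.

1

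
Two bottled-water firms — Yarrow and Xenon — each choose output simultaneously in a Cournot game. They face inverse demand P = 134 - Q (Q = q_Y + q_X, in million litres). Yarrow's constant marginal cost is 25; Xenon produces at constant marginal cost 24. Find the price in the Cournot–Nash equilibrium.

61

Yarrow's profit: π_Y = (134 - Q)q_Y - (25q_Y). Setting ∂π_Y/∂q_Y = 0: 109 - 2q_Y - (q_X) = 0.
Xenon's first-order condition: 110 - 2q_X - (q_Y) = 0.
Rearranging gives the reaction functions q_Y = (109 - q_X)/2 and q_X = (110 - q_Y)/2.
Solving the pair: q_Y = 36, q_X = 37.
Total output Q = 73, so price P = 134 - 73 = 61.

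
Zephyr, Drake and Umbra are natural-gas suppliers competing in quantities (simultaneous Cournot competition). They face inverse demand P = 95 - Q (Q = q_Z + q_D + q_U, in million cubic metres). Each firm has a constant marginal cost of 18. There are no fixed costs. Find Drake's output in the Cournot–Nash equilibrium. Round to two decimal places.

19.25

Each firm earns π_i = (95 - Q)q_i - 18q_i.
Setting ∂π_i/∂q_i = 0 with rivals' quantities fixed: 77 - 2q_i - Σ_{j≠i} q_j = 0.
With identical firms every q_j equals q_i, so Σ_{j≠i} q_j = 2q_i and 77 = 4q_i, giving q_i = 77/4.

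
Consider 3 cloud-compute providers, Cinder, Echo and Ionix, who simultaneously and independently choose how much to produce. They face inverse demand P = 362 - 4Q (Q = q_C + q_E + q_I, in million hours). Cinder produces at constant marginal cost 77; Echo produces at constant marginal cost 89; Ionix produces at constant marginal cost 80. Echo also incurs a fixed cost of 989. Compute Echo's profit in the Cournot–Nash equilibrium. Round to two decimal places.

Cinder's profit: π_C = (362 - 4Q)q_C - (77q_C). Setting ∂π_C/∂q_C = 0: 285 - 8q_C - 4(q_E + q_I) = 0.
Echo's profit: π_E = (362 - 4Q)q_E - (89q_E). Setting ∂π_E/∂q_E = 0: 273 - 8q_E - 4(q_C + q_I) = 0.
Ionix's first-order condition: 282 - 8q_I - 4(q_C + q_E) = 0.
Adding the 3 first-order conditions: 840 − 16Q = 0, so Q = 105/2.
Back-substituting: q_C = (285 − 210)/4 = 75/4, q_E = (273 − 210)/4 = 63/4, q_I = (282 − 210)/4 = 18.
Price P = 362 - 4·(105/2) = 152.
Echo's profit: (152 - 89)·(63/4) - 989 = 13/4.

3.25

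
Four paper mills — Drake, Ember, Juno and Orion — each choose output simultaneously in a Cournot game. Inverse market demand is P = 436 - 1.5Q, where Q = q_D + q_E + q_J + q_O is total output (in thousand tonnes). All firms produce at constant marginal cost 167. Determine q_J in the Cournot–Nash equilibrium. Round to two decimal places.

35.87

Each firm earns π_i = (436 - 1.5Q)q_i - 167q_i.
Setting ∂π_i/∂q_i = 0 with rivals' quantities fixed: 269 - 3q_i - (3/2)·Σ_{j≠i} q_j = 0.
By symmetry each firm produces the same amount; substituting Σ_{j≠i} q_j = 3q_i yields q_i = 269/(15/2) = 538/15.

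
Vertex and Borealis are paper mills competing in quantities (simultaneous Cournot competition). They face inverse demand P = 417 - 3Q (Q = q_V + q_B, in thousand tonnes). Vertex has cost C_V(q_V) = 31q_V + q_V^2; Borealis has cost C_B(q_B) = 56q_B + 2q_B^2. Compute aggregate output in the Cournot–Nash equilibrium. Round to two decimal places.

Vertex's profit: π_V = (417 - 3Q)q_V - (31q_V + q_V²). Setting ∂π_V/∂q_V = 0: 386 - 8q_V - 3(q_B) = 0.
Borealis's first-order condition: 361 - 10q_B - 3(q_V) = 0.
Rearranging gives the reaction functions q_V = (386 - 3q_B)/8 and q_B = (361 - 3q_V)/10.
Substituting one into the other gives q_V = 39.1127 and q_B = 1730/71.
Total output Q = 39.1127 + 1730/71 = 63.4789.

63.48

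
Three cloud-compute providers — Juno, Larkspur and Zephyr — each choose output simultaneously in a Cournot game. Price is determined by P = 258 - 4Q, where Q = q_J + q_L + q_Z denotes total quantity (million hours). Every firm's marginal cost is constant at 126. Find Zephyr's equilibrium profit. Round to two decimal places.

A representative firm's profit is π_i = q_i(258 - 4Q) - 126q_i.
Setting ∂π_i/∂q_i = 0 with rivals' quantities fixed: 132 - 8q_i - 4·Σ_{j≠i} q_j = 0.
By symmetry each firm produces the same amount; substituting Σ_{j≠i} q_j = 2q_i yields q_i = 132/16 = 33/4.
Price P = 258 - 4·(99/4) = 159.
Zephyr's profit: (159 - 126)·(33/4) = 1089/4.

272.25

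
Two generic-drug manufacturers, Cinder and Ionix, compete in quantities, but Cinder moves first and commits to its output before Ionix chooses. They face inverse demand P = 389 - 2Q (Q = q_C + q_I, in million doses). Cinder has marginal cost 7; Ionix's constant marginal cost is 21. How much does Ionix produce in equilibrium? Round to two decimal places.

42.50

The follower Ionix best-responds to any q_C: π_I = (389 - 2Q)q_I - 21q_I.
Follower FOC: 368 - 2q_C - 4q_I = 0, so q_I(q_C) = (368 - 2q_C)/4.
The leader anticipates this reaction. Substituting into P = 389 - 2Q gives P = 205 - q_C, so π_C = (205 - q_C)q_C - 7q_C.
The leader's first-order condition 198 - 2q_C = 0 yields q_C = 99.
Then q_I = (368 - 2·99)/4 = 85/2.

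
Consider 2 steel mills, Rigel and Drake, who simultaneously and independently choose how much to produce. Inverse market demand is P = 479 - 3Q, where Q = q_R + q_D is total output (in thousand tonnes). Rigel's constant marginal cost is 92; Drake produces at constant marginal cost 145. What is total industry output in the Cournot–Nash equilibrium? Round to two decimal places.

80.11

Rigel's profit: π_R = (479 - 3Q)q_R - (92q_R). Setting ∂π_R/∂q_R = 0: 387 - 6q_R - 3(q_D) = 0.
Drake's profit: π_D = (479 - 3Q)q_D - (145q_D). Setting ∂π_D/∂q_D = 0: 334 - 6q_D - 3(q_R) = 0.
So q_R = (387 - 3q_D)/6 and q_D = (334 - 3q_R)/6.
Substituting one into the other gives q_R = 440/9 and q_D = 281/9.
Total output Q = 440/9 + 281/9 = 721/9.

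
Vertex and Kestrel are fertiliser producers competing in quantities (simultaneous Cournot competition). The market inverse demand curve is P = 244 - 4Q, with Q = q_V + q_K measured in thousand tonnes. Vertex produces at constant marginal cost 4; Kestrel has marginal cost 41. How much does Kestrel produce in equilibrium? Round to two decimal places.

13.83

Vertex's profit: π_V = (244 - 4Q)q_V - (4q_V). Setting ∂π_V/∂q_V = 0: 240 - 8q_V - 4(q_K) = 0.
Kestrel's first-order condition: 203 - 8q_K - 4(q_V) = 0.
Rearranging gives the reaction functions q_V = (240 - 4q_K)/8 and q_K = (203 - 4q_V)/8.
Substituting one into the other gives q_V = 277/12 and q_K = 83/6.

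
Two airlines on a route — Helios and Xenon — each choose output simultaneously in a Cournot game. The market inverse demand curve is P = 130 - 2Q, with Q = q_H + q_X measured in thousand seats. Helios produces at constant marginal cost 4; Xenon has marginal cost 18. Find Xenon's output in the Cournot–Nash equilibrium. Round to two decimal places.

16.33

Helios's profit: π_H = (130 - 2Q)q_H - (4q_H). Setting ∂π_H/∂q_H = 0: 126 - 4q_H - 2(q_X) = 0.
Xenon's profit: π_X = (130 - 2Q)q_X - (18q_X). Setting ∂π_X/∂q_X = 0: 112 - 4q_X - 2(q_H) = 0.
Rearranging gives the reaction functions q_H = (126 - 2q_X)/4 and q_X = (112 - 2q_H)/4.
Solving the pair: q_H = 70/3, q_X = 49/3.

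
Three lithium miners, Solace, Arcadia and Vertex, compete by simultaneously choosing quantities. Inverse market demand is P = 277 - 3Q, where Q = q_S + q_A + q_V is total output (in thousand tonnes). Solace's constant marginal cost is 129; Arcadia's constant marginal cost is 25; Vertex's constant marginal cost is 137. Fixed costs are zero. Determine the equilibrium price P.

Solace's profit: π_S = (277 - 3Q)q_S - (129q_S). Setting ∂π_S/∂q_S = 0: 148 - 6q_S - 3(q_A + q_V) = 0.
Arcadia's first-order condition: 252 - 6q_A - 3(q_S + q_V) = 0.
Vertex's first-order condition: 140 - 6q_V - 3(q_S + q_A) = 0.
Adding the 3 first-order conditions: 540 − 12Q = 0, so Q = 45.
Back-substituting: q_S = (148 − 135)/3 = 13/3, q_A = (252 − 135)/3 = 39, q_V = (140 − 135)/3 = 5/3.
Total output Q = 45, so price P = 277 - 3·45 = 142.

142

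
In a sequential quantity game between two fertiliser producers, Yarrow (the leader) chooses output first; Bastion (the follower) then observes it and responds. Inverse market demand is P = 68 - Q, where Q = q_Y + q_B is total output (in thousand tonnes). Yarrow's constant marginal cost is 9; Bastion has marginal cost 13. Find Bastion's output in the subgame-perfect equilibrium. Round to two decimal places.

The follower Bastion best-responds to any q_Y: π_B = (68 - Q)q_B - 13q_B.
Follower FOC: 55 - q_Y - 2q_B = 0, so q_B(q_Y) = (55 - q_Y)/2.
The leader anticipates this reaction. Substituting into P = 68 - Q gives P = 81/2 - (1/2)q_Y, so π_Y = (81/2 - (1/2)q_Y)q_Y - 9q_Y.
Maximising: ∂π_Y/∂q_Y = 63/2 - q_Y = 0, giving q_Y = 63/2.
Then q_B = (55 - 63/2)/2 = 47/4.

11.75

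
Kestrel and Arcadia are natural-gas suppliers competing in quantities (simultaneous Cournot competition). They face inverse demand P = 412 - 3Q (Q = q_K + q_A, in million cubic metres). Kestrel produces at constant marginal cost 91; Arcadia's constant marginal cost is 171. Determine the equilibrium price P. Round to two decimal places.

224.67

Kestrel's profit: π_K = (412 - 3Q)q_K - (91q_K). Setting ∂π_K/∂q_K = 0: 321 - 6q_K - 3(q_A) = 0.
Arcadia's first-order condition: 241 - 6q_A - 3(q_K) = 0.
Rearranging gives the reaction functions q_K = (321 - 3q_A)/6 and q_A = (241 - 3q_K)/6.
Solving the pair: q_K = 401/9, q_A = 161/9.
Total output Q = 562/9, so price P = 412 - 3·(562/9) = 674/3.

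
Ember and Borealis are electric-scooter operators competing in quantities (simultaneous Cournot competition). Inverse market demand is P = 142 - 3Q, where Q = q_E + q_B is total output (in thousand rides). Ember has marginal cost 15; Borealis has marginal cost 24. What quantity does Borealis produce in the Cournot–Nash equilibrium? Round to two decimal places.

Ember's profit: π_E = (142 - 3Q)q_E - (15q_E). Setting ∂π_E/∂q_E = 0: 127 - 6q_E - 3(q_B) = 0.
Borealis's first-order condition: 118 - 6q_B - 3(q_E) = 0.
So q_E = (127 - 3q_B)/6 and q_B = (118 - 3q_E)/6.
Solving the pair: q_E = 136/9, q_B = 109/9.

12.11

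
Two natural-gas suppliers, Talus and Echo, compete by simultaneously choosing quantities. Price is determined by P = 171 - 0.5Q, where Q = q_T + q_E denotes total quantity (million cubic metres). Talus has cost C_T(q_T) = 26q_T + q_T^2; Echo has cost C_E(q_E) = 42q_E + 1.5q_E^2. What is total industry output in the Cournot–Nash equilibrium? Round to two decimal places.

Talus's profit: π_T = (171 - 0.5Q)q_T - (26q_T + q_T²). Setting ∂π_T/∂q_T = 0: 145 - 3q_T - (1/2)(q_E) = 0.
Echo's profit: π_E = (171 - 0.5Q)q_E - (42q_E + (3/2)q_E²). Setting ∂π_E/∂q_E = 0: 129 - 4q_E - (1/2)(q_T) = 0.
Best responses: q_T = (145 - (1/2)q_E)/3, q_E = (129 - (1/2)q_T)/4.
Solving the pair: q_T = 43.8723, q_E = 1258/47.
Total output Q = 43.8723 + 1258/47 = 70.6383.

70.64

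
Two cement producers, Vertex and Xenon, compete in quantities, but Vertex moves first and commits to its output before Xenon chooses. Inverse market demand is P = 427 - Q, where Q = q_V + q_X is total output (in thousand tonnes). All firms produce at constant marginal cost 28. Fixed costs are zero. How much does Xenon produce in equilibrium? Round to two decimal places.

Solve by backward induction. Given q_V, the follower Xenon maximises π_X = (427 - q_V - q_X)q_X - 28q_X.
Setting the follower's marginal profit to zero, 399 - q_V - 2q_X = 0, i.e. q_X = (399 - q_V)/2.
Vertex substitutes q_X(q_V) into its own profit: π_V = q_V(427 - q_V - (399 - q_V)/2) - 28q_V = (455/2 - (1/2)q_V)q_V - 28q_V.
Maximising: ∂π_V/∂q_V = 399/2 - q_V = 0, giving q_V = 399/2.
Then q_X = (399 - 399/2)/2 = 399/4.

99.75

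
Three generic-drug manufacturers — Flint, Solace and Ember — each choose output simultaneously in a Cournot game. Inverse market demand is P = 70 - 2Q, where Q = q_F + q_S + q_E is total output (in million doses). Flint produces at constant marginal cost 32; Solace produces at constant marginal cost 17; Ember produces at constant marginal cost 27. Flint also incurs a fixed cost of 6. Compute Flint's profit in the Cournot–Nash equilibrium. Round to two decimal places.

4.13

Flint's profit: π_F = (70 - 2Q)q_F - (32q_F). Setting ∂π_F/∂q_F = 0: 38 - 4q_F - 2(q_S + q_E) = 0.
Solace's first-order condition: 53 - 4q_S - 2(q_F + q_E) = 0.
Ember's profit: π_E = (70 - 2Q)q_E - (27q_E). Setting ∂π_E/∂q_E = 0: 43 - 4q_E - 2(q_F + q_S) = 0.
Summing all 3 equations gives 134 − 8Q = 0, hence Q = 67/4.
Back-substituting: q_F = (38 − 67/2)/2 = 9/4, q_S = (53 − 67/2)/2 = 39/4, q_E = (43 − 67/2)/2 = 19/4.
Price P = 70 - 2·(67/4) = 73/2.
Flint's profit: (73/2 - 32)·(9/4) - 6 = 33/8.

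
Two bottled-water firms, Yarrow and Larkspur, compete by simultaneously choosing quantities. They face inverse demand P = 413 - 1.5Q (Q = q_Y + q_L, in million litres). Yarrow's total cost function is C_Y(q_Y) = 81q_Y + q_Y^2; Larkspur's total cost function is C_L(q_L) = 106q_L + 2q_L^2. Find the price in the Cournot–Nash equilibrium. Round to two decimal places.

Yarrow's profit: π_Y = (413 - 1.5Q)q_Y - (81q_Y + q_Y²). Setting ∂π_Y/∂q_Y = 0: 332 - 5q_Y - (3/2)(q_L) = 0.
Larkspur's profit: π_L = (413 - 1.5Q)q_L - (106q_L + 2q_L²). Setting ∂π_L/∂q_L = 0: 307 - 7q_L - (3/2)(q_Y) = 0.
So q_Y = (332 - (3/2)q_L)/5 and q_L = (307 - (3/2)q_Y)/7.
Solving the pair: q_Y = 56.9008, q_L = 31.6641.
Total output Q = 88.5649, so price P = 413 - (3/2)·88.5649 = 280.1527.

280.15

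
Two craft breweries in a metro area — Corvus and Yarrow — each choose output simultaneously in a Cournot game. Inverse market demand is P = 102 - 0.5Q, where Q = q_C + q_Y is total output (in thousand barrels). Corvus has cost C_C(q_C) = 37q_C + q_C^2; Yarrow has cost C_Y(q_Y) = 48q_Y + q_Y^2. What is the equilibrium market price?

85

Corvus's profit: π_C = (102 - 0.5Q)q_C - (37q_C + q_C²). Setting ∂π_C/∂q_C = 0: 65 - 3q_C - (1/2)(q_Y) = 0.
Yarrow's first-order condition: 54 - 3q_Y - (1/2)(q_C) = 0.
So q_C = (65 - (1/2)q_Y)/3 and q_Y = (54 - (1/2)q_C)/3.
Solving the pair: q_C = 96/5, q_Y = 74/5.
Total output Q = 34, so price P = 102 - (1/2)·34 = 85.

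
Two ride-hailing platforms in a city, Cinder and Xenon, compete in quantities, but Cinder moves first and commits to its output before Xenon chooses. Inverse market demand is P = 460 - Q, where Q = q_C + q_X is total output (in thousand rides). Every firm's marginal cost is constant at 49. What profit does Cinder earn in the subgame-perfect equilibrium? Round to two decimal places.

21115.13

Solve by backward induction. Given q_C, the follower Xenon maximises π_X = (460 - q_C - q_X)q_X - 49q_X.
∂π_X/∂q_X = 411 - q_C - 2q_X = 0 gives the reaction function q_X = (411 - q_C)/2.
The leader anticipates this reaction. Substituting into P = 460 - Q gives P = 509/2 - (1/2)q_C, so π_C = (509/2 - (1/2)q_C)q_C - 49q_C.
Maximising: ∂π_C/∂q_C = 411/2 - q_C = 0, giving q_C = 411/2.
Then q_X = (411 - 411/2)/2 = 411/4.
Price P = 460 - 1233/4 = 607/4.
Cinder's profit: (607/4 - 49)·(411/2) = 21115.1250.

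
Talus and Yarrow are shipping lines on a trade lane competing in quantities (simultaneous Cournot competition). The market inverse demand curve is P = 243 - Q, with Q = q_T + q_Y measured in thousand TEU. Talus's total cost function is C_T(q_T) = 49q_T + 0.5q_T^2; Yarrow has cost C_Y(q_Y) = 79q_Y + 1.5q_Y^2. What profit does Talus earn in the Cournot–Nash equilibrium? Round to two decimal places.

Talus's profit: π_T = (243 - Q)q_T - (49q_T + (1/2)q_T²). Setting ∂π_T/∂q_T = 0: 194 - 3q_T - (q_Y) = 0.
Yarrow's first-order condition: 164 - 5q_Y - (q_T) = 0.
Best responses: q_T = (194 - q_Y)/3, q_Y = (164 - q_T)/5.
Solving the pair: q_T = 403/7, q_Y = 149/7.
Price P = 243 - 552/7 = 1149/7.
Talus's profit: (1149/7)·(403/7) - 49·(403/7) - (1/2)(403/7)² = 4971.7041.

4971.70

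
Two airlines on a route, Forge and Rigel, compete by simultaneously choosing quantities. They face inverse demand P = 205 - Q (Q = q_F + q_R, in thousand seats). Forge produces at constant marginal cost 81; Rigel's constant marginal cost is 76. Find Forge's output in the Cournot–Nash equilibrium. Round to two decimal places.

39.67

Forge's profit: π_F = (205 - Q)q_F - (81q_F). Setting ∂π_F/∂q_F = 0: 124 - 2q_F - (q_R) = 0.
Rigel's first-order condition: 129 - 2q_R - (q_F) = 0.
Best responses: q_F = (124 - q_R)/2, q_R = (129 - q_F)/2.
Solving the pair: q_F = 119/3, q_R = 134/3.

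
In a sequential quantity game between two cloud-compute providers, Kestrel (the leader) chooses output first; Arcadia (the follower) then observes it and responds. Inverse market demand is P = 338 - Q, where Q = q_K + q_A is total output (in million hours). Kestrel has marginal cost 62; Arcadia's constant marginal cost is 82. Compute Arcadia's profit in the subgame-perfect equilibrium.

2916

Solve by backward induction. Given q_K, the follower Arcadia maximises π_A = (338 - q_K - q_A)q_A - 82q_A.
∂π_A/∂q_A = 256 - q_K - 2q_A = 0 gives the reaction function q_A = (256 - q_K)/2.
Kestrel substitutes q_A(q_K) into its own profit: π_K = q_K(338 - q_K - (256 - q_K)/2) - 62q_K = (210 - (1/2)q_K)q_K - 62q_K.
The leader's first-order condition 148 - q_K = 0 yields q_K = 148.
Then q_A = (256 - 148)/2 = 54.
Price P = 338 - 202 = 136.
Arcadia's profit: (136 - 82)·54 = 2916.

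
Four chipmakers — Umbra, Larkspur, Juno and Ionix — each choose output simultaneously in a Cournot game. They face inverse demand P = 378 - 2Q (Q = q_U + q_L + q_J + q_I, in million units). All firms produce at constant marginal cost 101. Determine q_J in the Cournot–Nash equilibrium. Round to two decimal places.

Each firm earns π_i = (378 - 2Q)q_i - 101q_i.
Setting ∂π_i/∂q_i = 0 with rivals' quantities fixed: 277 - 4q_i - 2·Σ_{j≠i} q_j = 0.
With identical firms every q_j equals q_i, so Σ_{j≠i} q_j = 3q_i and 277 = 10q_i, giving q_i = 277/10.

27.70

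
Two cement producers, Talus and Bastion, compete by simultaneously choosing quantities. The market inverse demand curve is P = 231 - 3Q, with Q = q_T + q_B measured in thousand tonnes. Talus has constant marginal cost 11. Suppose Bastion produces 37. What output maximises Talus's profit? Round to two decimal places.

18.17

With the rival's output fixed at 37, Talus's profit is π_T = (231 - 3·37 - 3q_T)q_T - (11q_T) = (120 - 3q_T)q_T - (11q_T).
∂π_T/∂q_T = 109 - 6q_T = 0, so q_T = 109/6.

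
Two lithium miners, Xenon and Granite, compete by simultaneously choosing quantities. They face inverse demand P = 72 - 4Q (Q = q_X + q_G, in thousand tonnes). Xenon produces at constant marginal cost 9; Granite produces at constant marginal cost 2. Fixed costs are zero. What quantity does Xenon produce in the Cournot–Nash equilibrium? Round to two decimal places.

Xenon's profit: π_X = (72 - 4Q)q_X - (9q_X). Setting ∂π_X/∂q_X = 0: 63 - 8q_X - 4(q_G) = 0.
Granite's first-order condition: 70 - 8q_G - 4(q_X) = 0.
Best responses: q_X = (63 - 4q_G)/8, q_G = (70 - 4q_X)/8.
Substituting one into the other gives q_X = 14/3 and q_G = 77/12.

4.67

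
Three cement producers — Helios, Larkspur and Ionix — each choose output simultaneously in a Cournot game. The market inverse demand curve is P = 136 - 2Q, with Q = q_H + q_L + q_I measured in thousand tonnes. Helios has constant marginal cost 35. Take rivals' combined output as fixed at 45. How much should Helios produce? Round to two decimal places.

With rivals' combined output fixed at 45, Helios's profit is π_H = (136 - 2·45 - 2q_H)q_H - (35q_H) = (46 - 2q_H)q_H - (35q_H).
∂π_H/∂q_H = 11 - 4q_H = 0, so q_H = 11/4.

2.75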